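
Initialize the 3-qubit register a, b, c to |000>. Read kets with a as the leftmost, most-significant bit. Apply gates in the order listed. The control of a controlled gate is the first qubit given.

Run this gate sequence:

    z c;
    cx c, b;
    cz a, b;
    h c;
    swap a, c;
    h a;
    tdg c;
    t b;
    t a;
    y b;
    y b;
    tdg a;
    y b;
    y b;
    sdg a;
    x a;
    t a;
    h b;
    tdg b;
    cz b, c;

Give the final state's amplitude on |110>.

The final state's coefficient on |110> equals sqrt(2)/2.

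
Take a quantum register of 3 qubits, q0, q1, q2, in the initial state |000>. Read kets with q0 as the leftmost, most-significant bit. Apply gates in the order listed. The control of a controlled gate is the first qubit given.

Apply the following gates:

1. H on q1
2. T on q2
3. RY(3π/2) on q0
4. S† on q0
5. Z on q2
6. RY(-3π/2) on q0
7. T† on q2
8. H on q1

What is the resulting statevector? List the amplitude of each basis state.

After the circuit, the state carries amplitude 1/2 - I/2 on |000>, 1/2 + I/2 on |100>, and 0 on every other basis state.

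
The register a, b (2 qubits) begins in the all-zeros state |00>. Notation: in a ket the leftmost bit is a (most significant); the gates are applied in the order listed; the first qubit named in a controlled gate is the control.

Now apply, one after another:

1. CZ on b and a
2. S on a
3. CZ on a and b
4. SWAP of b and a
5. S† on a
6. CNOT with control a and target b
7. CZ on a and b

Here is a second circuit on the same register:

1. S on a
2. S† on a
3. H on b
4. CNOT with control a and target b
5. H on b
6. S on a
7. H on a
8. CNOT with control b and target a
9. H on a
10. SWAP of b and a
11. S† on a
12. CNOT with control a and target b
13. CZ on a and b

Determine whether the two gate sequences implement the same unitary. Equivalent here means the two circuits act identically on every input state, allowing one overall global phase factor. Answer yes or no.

Yes, they are equivalent — the unitaries differ by at most a global phase.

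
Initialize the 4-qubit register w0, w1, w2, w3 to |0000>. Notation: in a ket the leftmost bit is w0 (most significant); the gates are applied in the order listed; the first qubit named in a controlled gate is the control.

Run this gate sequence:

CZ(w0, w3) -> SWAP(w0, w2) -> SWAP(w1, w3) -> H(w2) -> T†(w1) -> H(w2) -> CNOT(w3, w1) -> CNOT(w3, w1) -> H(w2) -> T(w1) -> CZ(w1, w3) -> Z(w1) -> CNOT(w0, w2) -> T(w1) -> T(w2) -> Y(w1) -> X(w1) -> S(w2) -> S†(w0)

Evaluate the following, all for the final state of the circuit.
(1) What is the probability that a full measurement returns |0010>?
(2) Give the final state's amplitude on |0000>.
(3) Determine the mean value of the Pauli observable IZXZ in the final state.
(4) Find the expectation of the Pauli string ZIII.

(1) Outcome |0010> occurs with probability 1/2. Key observation: the block from step 5 through step 10 cancels to the identity and can be dropped.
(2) The final state's coefficient on |0000> equals sqrt(2)*I/2.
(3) The expectation value of IZXZ is -sqrt(2)/2.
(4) The observable ZIII averages to 1.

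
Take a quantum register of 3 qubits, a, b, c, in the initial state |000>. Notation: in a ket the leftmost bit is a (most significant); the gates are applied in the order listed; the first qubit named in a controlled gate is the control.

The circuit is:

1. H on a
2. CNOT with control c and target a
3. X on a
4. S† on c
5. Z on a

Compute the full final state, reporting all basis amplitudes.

After the circuit, the state carries amplitude sqrt(2)/2 on |000>, -sqrt(2)/2 on |100>, and 0 on every other basis state.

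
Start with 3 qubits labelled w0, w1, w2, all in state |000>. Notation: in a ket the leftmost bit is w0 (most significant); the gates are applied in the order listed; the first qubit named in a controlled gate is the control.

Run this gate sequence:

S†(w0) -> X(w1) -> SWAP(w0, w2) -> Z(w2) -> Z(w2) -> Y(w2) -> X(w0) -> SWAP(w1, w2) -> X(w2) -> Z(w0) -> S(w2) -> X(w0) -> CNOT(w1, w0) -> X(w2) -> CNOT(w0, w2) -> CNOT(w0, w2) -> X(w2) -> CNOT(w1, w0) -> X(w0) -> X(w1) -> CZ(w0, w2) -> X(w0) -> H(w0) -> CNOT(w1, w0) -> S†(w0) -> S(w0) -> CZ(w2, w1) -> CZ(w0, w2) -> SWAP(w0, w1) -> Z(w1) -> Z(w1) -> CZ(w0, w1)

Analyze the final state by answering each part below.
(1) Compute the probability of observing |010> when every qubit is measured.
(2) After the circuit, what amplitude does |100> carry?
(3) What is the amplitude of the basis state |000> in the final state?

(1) A full measurement returns |010> with probability 1/2.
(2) |100> carries amplitude 0 in the final state.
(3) |000> carries amplitude -sqrt(2)*I/2 in the final state.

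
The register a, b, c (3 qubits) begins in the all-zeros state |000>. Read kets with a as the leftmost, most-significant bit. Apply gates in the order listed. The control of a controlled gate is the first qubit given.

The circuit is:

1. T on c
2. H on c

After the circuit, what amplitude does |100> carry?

|100> carries amplitude 0 in the final state.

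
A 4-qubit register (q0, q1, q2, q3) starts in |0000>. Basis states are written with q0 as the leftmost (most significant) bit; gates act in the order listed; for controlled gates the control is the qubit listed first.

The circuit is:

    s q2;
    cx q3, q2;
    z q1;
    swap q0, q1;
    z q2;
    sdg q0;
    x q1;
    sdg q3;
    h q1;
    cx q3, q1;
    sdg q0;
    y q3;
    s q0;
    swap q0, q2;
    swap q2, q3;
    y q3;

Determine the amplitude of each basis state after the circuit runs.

After the circuit, the state carries amplitude -sqrt(2)/2 on |0011>, sqrt(2)/2 on |0111>, and 0 on every other basis state.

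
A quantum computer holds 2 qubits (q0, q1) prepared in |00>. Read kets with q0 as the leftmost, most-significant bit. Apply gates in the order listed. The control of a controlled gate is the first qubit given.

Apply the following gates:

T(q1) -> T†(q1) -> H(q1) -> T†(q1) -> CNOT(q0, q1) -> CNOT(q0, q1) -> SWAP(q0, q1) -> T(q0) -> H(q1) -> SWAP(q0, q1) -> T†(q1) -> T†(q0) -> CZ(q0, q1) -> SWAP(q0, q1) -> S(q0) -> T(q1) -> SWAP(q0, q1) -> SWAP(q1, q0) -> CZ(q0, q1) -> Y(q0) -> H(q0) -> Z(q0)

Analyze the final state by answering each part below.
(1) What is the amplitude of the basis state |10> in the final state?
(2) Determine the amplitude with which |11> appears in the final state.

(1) The amplitude on |10> is sqrt(2)*(exp(3*I*pi/4) + I)/4. Key observation: the block from step 5 through step 6 cancels to the identity and can be dropped.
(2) The amplitude on |11> is sqrt(2)*(exp(3*I*pi/4) + I)/4.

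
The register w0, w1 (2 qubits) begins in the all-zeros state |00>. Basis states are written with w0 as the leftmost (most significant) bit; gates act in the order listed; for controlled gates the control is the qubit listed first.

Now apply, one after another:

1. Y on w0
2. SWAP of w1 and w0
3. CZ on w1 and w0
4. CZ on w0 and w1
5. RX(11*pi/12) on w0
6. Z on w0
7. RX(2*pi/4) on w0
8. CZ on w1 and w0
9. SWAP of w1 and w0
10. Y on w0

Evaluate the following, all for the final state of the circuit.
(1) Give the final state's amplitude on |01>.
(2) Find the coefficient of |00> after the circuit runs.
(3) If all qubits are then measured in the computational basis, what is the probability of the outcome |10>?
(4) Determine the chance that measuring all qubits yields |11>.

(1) |01> carries amplitude I*(-sqrt(6*sqrt(2) + 12)/8 - sqrt(12 - 6*sqrt(2))/8 - sqrt(4 - 2*sqrt(2))/8 + sqrt(2*sqrt(2) + 4)/8) in the final state.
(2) |00> carries amplitude -sqrt(12 - 6*sqrt(2))/8 + sqrt(4 - 2*sqrt(2))/8 + sqrt(2*sqrt(2) + 4)/8 + sqrt(6*sqrt(2) + 12)/8 in the final state.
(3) Outcome |10> occurs with probability 0.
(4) The probability of measuring |11> is 0.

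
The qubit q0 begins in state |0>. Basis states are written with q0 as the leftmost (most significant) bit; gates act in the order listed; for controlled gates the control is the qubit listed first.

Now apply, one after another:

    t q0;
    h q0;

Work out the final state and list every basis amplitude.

The resulting statevector has amplitude sqrt(2)/2 on |0>, sqrt(2)/2 on |1>.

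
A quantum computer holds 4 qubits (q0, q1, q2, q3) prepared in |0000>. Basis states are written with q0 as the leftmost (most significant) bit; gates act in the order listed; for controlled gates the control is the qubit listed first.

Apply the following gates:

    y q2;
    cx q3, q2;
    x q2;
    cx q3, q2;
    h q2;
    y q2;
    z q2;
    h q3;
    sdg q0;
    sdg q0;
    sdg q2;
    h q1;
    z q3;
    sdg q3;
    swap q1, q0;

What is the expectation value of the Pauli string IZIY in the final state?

The expectation value of IZIY is 1.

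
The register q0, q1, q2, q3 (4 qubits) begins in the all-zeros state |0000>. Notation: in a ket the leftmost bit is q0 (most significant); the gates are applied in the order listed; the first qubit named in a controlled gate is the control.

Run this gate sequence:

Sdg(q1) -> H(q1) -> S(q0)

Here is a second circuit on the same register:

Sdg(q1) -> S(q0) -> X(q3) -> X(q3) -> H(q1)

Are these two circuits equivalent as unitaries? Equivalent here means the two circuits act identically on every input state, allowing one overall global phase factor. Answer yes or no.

Yes: on every input state the two circuits agree up to one overall phase factor.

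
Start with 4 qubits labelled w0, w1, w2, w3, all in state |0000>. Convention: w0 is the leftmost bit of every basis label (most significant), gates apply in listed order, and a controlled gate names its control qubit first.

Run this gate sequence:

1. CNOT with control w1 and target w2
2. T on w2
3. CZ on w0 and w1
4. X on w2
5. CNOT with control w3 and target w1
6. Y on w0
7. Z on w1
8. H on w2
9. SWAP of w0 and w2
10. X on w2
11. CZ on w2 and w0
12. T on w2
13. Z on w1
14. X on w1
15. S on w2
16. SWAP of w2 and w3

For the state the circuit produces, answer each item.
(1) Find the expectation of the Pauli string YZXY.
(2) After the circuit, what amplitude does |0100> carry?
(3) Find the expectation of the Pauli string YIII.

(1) The observable YZXY averages to 0.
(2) The final state's coefficient on |0100> equals sqrt(2)*I/2.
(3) The expectation value of YIII is 0.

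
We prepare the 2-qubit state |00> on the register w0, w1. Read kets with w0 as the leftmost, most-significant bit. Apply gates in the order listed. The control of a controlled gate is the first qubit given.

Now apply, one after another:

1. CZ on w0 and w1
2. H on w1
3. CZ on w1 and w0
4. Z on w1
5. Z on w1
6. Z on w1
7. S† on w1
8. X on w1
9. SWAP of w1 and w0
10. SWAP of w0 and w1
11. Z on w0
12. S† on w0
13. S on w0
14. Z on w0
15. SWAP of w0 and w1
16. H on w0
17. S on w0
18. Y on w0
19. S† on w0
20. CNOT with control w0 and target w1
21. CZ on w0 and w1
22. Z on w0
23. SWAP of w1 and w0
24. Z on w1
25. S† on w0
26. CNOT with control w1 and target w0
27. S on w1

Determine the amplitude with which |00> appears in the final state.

The final state's coefficient on |00> equals -1/2 + I/2.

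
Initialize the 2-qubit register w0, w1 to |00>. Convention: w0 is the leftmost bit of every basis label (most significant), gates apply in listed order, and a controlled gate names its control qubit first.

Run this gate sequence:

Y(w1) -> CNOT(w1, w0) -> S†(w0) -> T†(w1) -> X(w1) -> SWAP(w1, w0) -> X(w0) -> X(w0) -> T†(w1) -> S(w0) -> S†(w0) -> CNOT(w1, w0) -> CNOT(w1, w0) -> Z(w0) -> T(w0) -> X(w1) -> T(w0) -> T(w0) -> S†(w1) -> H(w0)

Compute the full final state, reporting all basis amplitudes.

The resulting statevector has amplitude -sqrt(2)*I/2 on |00>, 0 on |01>, -sqrt(2)*I/2 on |10>, 0 on |11>.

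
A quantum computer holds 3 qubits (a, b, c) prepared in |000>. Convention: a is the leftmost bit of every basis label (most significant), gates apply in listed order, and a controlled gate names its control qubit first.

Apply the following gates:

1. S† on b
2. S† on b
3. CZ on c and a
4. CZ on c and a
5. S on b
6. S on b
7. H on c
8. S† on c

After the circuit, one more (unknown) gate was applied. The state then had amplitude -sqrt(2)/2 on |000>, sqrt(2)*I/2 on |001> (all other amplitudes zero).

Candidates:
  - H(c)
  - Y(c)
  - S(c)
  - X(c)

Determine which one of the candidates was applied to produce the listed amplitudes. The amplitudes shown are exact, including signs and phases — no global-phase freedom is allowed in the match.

The applied gate was Y(c). Key observation: the block from step 2 through step 5 cancels to the identity and can be dropped.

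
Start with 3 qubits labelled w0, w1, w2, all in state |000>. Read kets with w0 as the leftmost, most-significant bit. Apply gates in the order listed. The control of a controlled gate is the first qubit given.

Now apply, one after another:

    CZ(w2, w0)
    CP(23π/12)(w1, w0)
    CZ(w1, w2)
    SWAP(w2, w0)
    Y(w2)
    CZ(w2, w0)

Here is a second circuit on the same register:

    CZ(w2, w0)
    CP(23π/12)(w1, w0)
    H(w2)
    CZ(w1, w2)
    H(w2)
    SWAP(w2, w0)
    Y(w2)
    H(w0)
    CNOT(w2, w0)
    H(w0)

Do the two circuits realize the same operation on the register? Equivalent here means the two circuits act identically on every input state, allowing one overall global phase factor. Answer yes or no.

No, they are not equivalent — no single phase factor reconciles the two unitaries.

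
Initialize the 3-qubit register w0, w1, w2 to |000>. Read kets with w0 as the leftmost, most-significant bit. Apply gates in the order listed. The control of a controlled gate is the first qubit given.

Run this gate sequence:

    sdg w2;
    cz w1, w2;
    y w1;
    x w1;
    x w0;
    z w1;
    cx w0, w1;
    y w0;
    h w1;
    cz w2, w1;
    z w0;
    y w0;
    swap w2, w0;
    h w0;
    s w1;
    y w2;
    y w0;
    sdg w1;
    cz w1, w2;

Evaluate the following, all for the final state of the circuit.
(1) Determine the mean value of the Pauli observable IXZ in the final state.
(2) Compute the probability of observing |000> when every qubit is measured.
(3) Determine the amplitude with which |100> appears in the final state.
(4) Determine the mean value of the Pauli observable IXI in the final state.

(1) In the final state, IXZ has expectation -1.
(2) A full measurement returns |000> with probability 1/4.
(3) |100> carries amplitude I/2 in the final state.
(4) The observable IXI averages to -1.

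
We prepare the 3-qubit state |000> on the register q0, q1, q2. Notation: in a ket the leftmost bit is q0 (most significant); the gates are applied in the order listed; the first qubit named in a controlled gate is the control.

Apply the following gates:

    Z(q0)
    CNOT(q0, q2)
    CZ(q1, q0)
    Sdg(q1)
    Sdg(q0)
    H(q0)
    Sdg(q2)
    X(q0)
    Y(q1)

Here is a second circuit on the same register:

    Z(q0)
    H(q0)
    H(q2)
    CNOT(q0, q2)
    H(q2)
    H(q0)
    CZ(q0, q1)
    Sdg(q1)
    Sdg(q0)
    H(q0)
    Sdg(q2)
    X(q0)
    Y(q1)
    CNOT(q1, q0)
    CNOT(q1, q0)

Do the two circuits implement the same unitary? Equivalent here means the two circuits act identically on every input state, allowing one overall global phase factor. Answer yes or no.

No: there is an input state on which the two circuits produce genuinely different outputs (not merely differing by a phase).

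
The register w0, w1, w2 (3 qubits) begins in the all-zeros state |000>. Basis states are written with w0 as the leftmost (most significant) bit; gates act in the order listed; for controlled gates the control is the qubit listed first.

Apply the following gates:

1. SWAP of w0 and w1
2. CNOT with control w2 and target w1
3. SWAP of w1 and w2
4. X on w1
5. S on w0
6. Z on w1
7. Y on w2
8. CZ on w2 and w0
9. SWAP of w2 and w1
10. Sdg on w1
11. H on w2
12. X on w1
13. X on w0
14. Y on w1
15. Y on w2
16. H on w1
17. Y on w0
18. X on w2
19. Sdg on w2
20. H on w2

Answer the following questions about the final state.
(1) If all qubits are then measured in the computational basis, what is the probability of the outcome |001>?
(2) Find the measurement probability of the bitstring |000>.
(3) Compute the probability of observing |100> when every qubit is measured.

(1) Outcome |001> occurs with probability 1/4.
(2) Outcome |000> occurs with probability 1/4.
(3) The probability of measuring |100> is 0.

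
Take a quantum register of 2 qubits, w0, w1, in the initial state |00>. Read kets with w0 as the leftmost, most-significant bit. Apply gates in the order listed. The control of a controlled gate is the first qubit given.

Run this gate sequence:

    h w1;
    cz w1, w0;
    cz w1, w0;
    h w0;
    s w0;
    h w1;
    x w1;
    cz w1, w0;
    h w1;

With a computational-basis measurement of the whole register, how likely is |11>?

A full measurement returns |11> with probability 1/4.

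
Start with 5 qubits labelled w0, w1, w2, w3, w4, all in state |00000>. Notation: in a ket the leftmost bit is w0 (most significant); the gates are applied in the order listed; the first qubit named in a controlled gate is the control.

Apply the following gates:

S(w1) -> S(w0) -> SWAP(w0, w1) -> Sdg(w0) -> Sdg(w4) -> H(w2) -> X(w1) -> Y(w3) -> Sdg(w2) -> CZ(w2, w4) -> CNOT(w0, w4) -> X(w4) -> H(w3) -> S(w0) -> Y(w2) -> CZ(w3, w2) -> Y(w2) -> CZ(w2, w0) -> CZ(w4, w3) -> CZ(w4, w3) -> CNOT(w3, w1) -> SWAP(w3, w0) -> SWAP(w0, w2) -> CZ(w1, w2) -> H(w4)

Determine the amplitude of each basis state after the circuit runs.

The final amplitudes are sqrt(2)*I/4 on |00100>, -sqrt(2)*I/4 on |00101>, sqrt(2)*I/4 on |01000>, -sqrt(2)*I/4 on |01001>, -sqrt(2)/4 on |10100>, sqrt(2)/4 on |10101>, sqrt(2)/4 on |11000>, -sqrt(2)/4 on |11001>, and 0 on every other basis state.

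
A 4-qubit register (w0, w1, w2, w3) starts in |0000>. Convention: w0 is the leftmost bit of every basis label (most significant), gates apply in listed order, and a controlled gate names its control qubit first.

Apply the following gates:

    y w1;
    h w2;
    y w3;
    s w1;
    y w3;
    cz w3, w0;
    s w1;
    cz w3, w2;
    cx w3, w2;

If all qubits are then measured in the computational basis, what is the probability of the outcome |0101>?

Outcome |0101> occurs with probability 0.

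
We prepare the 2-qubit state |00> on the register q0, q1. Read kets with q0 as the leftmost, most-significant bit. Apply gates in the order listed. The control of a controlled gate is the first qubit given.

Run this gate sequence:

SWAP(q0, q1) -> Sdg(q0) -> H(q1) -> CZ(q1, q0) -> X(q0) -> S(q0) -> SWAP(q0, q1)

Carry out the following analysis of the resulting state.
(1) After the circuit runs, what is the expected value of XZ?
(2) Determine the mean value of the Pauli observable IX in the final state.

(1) In the final state, XZ has expectation -1.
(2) The expectation value of IX is 0.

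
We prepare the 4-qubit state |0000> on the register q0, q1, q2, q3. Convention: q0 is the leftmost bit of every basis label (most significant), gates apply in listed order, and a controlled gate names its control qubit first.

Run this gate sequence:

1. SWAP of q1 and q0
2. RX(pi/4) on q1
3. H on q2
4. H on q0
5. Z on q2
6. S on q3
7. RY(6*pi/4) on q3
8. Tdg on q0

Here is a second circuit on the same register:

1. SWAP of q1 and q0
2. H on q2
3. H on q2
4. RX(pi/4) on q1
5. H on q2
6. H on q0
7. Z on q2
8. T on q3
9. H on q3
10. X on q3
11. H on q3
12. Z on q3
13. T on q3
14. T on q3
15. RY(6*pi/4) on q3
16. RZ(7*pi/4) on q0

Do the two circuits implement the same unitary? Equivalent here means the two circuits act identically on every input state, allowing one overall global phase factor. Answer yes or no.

No, they are not equivalent — no single phase factor reconciles the two unitaries.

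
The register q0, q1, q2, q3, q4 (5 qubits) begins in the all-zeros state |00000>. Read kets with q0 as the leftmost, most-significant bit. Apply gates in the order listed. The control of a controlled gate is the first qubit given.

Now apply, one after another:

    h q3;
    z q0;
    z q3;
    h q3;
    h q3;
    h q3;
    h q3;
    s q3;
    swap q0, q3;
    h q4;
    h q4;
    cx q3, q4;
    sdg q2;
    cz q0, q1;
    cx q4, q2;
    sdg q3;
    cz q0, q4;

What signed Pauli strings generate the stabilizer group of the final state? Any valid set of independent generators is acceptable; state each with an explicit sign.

One valid set of independent stabilizer generators is -YIIII, +IZIII, +IIZII, +IIIZI, +IIIIZ (any independent generating set of the same group is equally correct).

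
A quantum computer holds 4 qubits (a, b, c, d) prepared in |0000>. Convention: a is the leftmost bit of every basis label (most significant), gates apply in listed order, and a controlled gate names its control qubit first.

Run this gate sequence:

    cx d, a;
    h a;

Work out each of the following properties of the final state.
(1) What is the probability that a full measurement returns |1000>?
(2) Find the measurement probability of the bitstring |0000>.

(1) The probability of measuring |1000> is 1/2.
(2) The probability of measuring |0000> is 1/2.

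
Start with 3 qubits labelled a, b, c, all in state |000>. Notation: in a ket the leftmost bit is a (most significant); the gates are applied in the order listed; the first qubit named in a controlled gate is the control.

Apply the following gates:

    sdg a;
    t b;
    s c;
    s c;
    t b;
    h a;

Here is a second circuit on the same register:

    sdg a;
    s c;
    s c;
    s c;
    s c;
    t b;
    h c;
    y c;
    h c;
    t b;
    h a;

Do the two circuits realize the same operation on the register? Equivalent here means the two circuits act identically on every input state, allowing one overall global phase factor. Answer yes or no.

No, they are not equivalent — no single phase factor reconciles the two unitaries.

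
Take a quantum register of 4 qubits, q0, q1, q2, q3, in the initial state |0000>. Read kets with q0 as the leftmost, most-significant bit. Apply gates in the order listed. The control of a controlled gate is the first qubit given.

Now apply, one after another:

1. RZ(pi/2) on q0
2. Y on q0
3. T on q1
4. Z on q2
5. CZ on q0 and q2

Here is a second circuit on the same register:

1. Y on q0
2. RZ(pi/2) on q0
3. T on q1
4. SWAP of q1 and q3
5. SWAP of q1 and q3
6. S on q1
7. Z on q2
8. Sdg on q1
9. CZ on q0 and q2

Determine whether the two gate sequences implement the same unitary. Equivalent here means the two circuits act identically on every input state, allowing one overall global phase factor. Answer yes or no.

No — the two circuits implement different unitaries, even allowing a global phase.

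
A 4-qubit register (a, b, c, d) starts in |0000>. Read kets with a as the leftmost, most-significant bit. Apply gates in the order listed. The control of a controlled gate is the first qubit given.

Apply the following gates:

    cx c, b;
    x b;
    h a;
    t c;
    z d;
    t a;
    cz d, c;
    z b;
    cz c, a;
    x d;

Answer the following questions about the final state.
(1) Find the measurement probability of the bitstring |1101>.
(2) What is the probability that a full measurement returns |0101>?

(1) A full measurement returns |1101> with probability 1/2.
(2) A full measurement returns |0101> with probability 1/2.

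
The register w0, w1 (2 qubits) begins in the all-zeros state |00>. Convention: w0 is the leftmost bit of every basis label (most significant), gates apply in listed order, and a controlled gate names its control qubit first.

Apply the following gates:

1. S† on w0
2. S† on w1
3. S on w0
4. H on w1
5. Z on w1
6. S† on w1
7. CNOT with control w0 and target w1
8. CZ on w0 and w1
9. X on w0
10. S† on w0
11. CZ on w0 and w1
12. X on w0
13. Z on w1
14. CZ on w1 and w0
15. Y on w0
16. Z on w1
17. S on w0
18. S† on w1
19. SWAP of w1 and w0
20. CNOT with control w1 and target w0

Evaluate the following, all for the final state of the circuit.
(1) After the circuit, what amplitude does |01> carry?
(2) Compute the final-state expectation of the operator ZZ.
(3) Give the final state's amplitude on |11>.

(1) The final state's coefficient on |01> equals -sqrt(2)*I/2.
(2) In the final state, ZZ has expectation 0.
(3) |11> carries amplitude sqrt(2)*I/2 in the final state.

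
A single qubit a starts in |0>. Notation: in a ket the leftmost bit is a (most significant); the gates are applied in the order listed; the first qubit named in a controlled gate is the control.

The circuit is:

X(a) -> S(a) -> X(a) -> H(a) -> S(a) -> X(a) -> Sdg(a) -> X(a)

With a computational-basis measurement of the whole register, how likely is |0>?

The probability of measuring |0> is 1/2.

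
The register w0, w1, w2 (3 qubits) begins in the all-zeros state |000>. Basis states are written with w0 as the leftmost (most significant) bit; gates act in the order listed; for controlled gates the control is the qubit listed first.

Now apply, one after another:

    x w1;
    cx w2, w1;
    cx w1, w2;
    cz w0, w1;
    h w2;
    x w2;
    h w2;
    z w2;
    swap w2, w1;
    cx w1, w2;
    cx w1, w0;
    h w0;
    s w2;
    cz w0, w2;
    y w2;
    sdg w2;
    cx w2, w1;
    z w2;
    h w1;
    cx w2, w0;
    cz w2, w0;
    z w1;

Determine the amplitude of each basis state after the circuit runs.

After the circuit, the state carries amplitude 0 on |000>, 1/2 on |001>, 0 on |010>, -1/2 on |011>, 0 on |100>, 1/2 on |101>, 0 on |110>, -1/2 on |111>.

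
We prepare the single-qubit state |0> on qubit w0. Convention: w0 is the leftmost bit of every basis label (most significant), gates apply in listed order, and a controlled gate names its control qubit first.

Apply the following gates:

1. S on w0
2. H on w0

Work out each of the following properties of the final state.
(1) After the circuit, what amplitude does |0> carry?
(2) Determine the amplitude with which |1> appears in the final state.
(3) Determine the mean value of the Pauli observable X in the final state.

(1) |0> carries amplitude sqrt(2)/2 in the final state.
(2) |1> carries amplitude sqrt(2)/2 in the final state.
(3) In the final state, X has expectation 1.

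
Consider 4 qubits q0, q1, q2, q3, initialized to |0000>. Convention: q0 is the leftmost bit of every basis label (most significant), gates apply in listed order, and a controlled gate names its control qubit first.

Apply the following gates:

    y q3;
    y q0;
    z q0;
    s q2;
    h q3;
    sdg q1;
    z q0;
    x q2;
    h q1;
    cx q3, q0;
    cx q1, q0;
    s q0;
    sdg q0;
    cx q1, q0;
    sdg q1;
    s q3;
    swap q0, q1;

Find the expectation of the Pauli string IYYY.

In the final state, IYYY has expectation 0. Key observation: the block from step 11 through step 14 cancels to the identity and can be dropped.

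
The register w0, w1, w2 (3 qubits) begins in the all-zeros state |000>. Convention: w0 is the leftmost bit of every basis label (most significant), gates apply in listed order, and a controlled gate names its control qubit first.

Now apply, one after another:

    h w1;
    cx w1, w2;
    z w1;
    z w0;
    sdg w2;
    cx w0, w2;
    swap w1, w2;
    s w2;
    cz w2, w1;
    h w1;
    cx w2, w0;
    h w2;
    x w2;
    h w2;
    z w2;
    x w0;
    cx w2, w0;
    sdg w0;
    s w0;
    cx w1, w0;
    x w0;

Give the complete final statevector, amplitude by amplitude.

The resulting statevector has amplitude 1/2 on |000>, 1/2 on |001>, 0 on |010>, 0 on |011>, 0 on |100>, 0 on |101>, 1/2 on |110>, -1/2 on |111>. Key observation: steps 12-15 multiply out to the identity, so the circuit reduces to the remaining gates.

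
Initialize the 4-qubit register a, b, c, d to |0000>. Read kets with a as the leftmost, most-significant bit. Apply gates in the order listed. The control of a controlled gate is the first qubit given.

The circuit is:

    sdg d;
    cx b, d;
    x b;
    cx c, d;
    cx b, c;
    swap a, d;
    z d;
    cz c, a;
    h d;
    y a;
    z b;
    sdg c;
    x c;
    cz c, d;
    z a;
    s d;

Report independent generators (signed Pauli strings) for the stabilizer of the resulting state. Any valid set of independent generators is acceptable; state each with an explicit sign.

The final state is stabilized by the group generated by +IIIY, -ZIII, -IZII, +IIZI; other independent generating sets are equally valid.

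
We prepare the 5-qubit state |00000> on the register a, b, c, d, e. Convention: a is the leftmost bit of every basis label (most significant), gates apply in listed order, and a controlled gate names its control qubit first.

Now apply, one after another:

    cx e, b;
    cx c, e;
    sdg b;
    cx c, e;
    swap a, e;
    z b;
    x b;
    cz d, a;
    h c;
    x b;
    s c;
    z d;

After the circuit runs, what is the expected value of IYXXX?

In the final state, IYXXX has expectation 0.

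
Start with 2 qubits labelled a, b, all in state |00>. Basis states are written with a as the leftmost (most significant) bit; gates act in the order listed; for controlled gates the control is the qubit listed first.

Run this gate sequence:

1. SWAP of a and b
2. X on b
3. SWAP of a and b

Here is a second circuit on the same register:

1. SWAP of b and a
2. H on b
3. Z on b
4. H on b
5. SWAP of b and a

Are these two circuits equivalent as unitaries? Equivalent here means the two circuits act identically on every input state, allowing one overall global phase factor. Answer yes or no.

Yes, they are equivalent — the unitaries differ by at most a global phase.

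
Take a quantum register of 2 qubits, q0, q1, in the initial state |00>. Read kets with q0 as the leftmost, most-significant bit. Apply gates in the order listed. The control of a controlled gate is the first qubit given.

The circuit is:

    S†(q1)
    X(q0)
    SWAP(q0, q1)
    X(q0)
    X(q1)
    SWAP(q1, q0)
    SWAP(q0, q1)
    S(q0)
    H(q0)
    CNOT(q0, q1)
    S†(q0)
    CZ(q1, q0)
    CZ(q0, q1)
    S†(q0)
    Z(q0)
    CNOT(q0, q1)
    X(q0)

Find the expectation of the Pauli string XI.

The observable XI averages to -1.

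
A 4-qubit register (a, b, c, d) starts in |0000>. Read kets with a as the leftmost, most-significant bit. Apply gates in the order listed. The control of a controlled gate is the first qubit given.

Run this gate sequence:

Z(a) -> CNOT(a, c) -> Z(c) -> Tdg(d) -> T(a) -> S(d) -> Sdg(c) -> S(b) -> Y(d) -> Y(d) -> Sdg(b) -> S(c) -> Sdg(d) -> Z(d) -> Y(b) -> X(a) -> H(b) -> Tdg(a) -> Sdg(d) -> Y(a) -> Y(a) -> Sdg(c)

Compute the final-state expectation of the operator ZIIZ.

The expectation value of ZIIZ is -1. Key observation: gates 6-13 undo each other exactly, leaving only the rest of the circuit to track.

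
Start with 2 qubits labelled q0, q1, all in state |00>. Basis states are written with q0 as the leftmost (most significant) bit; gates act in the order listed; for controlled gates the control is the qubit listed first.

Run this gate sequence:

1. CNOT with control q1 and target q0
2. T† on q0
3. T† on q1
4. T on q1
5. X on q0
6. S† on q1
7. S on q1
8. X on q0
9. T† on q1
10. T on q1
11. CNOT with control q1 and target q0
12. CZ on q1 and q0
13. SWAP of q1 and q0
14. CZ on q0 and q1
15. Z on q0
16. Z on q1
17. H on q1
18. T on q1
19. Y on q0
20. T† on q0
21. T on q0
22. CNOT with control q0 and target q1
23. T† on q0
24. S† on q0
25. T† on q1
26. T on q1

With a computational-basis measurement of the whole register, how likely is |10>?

The probability of measuring |10> is 1/2. Key observation: the block from step 3 through step 10 cancels to the identity and can be dropped.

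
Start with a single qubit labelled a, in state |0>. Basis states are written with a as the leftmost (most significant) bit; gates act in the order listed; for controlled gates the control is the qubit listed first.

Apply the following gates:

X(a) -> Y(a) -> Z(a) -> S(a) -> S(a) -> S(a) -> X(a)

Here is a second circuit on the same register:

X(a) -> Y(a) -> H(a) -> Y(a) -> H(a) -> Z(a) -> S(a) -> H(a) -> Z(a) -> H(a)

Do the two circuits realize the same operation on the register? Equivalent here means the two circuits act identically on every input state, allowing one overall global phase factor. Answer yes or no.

No, they are not equivalent — no single phase factor reconciles the two unitaries.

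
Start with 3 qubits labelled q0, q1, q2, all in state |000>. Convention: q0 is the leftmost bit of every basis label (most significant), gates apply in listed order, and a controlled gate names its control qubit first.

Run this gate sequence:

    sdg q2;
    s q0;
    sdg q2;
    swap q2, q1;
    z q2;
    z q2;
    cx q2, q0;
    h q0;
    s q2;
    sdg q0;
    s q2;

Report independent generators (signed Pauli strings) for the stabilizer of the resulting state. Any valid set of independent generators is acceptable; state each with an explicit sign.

One valid set of independent stabilizer generators is -YII, +IZI, +IIZ (any independent generating set of the same group is equally correct).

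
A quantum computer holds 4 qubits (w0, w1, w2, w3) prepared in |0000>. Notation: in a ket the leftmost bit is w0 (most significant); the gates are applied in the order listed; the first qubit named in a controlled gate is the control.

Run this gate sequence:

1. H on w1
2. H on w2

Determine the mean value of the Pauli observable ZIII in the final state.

The expectation value of ZIII is 1.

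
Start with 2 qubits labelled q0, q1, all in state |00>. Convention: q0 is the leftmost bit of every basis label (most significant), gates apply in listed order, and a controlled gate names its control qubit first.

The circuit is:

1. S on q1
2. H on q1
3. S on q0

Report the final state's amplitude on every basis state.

After the circuit, the state carries amplitude sqrt(2)/2 on |00>, sqrt(2)/2 on |01>, 0 on |10>, 0 on |11>.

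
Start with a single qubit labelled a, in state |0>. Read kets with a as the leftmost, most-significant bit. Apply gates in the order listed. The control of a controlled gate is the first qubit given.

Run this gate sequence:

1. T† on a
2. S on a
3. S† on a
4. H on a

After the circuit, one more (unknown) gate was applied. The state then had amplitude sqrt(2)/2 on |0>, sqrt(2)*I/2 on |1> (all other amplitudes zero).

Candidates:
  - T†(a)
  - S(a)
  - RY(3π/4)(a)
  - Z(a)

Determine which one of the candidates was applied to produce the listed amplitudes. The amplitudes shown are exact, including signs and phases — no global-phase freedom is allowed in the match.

It was S(a) that produced the state shown. Key observation: gates 2-3 undo each other exactly, leaving only the rest of the circuit to track.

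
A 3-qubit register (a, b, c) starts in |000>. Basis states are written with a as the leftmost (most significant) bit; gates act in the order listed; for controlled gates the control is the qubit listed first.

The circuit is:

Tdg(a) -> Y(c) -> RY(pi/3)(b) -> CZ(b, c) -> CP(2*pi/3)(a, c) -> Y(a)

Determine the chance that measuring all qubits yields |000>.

Outcome |000> occurs with probability 0.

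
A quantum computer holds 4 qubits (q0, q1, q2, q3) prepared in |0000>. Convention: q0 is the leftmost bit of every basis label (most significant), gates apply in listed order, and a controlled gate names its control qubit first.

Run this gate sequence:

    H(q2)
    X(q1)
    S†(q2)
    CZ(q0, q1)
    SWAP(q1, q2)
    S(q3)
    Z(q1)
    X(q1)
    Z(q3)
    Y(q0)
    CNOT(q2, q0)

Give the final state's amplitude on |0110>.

The final state's coefficient on |0110> equals sqrt(2)*I/2.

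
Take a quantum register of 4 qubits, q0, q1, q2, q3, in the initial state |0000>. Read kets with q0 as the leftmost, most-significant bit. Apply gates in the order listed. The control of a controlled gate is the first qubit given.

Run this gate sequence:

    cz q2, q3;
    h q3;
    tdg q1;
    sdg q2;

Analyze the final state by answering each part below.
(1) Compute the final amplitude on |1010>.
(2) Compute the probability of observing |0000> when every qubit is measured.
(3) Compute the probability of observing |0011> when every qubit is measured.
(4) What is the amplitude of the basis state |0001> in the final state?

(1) |1010> carries amplitude 0 in the final state.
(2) A full measurement returns |0000> with probability 1/2.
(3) The probability of measuring |0011> is 0.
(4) The final state's coefficient on |0001> equals sqrt(2)/2.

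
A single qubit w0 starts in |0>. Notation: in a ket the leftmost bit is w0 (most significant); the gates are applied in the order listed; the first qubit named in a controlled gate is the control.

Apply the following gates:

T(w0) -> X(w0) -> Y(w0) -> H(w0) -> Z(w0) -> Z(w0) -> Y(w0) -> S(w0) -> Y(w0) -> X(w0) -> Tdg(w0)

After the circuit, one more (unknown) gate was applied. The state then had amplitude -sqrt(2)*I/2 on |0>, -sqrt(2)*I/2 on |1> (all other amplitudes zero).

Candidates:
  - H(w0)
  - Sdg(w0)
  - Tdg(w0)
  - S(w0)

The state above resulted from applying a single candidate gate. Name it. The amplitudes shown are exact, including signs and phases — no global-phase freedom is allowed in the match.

The unique candidate consistent with the amplitudes is Tdg(w0).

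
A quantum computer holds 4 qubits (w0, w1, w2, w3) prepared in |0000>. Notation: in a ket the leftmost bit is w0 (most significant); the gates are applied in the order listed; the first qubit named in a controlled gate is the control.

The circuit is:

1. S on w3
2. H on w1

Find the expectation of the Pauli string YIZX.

The observable YIZX averages to 0.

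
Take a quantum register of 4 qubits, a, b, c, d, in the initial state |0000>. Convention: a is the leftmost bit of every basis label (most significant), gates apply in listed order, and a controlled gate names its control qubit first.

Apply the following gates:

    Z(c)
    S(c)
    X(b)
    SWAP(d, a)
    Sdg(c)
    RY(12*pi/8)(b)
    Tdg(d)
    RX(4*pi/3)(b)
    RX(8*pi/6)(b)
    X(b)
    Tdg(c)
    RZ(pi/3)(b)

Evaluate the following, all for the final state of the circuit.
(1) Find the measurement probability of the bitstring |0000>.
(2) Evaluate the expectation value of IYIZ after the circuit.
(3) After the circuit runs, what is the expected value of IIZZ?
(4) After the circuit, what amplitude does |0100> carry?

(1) Outcome |0000> occurs with probability 1/2.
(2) In the final state, IYIZ has expectation sqrt(3)/2.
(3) The observable IIZZ averages to 1.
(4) The final state's coefficient on |0100> equals -sqrt(6)*exp(2*I*pi/3)/4 + sqrt(2)*exp(I*pi/6)/4.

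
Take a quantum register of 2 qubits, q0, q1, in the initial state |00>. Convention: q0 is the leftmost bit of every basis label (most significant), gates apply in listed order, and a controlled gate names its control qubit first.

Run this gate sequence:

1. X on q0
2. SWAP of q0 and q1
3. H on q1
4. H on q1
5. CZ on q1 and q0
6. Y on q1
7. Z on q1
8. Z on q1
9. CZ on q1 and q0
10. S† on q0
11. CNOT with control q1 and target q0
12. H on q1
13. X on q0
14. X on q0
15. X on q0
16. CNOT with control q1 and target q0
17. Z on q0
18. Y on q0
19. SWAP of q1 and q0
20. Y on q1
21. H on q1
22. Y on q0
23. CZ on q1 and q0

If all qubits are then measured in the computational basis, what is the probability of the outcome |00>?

A full measurement returns |00> with probability 1/4.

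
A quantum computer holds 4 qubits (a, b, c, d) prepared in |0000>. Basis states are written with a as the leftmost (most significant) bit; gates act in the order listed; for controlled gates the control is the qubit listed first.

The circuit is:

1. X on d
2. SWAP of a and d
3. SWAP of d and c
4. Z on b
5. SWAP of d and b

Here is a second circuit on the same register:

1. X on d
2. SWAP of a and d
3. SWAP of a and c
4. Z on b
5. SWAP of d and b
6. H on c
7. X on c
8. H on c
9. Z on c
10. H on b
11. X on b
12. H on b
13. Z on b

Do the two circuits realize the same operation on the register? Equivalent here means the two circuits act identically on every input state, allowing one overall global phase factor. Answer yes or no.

No: there is an input state on which the two circuits produce genuinely different outputs (not merely differing by a phase).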